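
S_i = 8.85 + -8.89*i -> [8.85, -0.04, -8.93, -17.82, -26.71]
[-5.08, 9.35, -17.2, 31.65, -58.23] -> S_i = -5.08*(-1.84)^i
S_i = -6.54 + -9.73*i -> [-6.54, -16.27, -26.0, -35.73, -45.46]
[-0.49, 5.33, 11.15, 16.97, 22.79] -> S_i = -0.49 + 5.82*i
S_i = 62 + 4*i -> [62, 66, 70, 74, 78]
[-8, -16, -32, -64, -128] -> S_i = -8*2^i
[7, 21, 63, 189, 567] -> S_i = 7*3^i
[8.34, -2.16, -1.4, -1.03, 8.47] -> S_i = Random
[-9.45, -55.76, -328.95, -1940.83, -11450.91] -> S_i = -9.45*5.90^i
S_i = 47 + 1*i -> [47, 48, 49, 50, 51]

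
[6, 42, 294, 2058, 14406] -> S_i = 6*7^i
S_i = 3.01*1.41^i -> [3.01, 4.24, 5.98, 8.44, 11.9]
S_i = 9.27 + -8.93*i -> [9.27, 0.34, -8.59, -17.52, -26.45]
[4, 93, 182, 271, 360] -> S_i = 4 + 89*i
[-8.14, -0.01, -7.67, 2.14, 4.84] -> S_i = Random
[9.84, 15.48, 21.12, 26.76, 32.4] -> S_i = 9.84 + 5.64*i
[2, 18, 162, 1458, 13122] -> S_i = 2*9^i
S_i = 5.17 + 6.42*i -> [5.17, 11.59, 18.01, 24.43, 30.85]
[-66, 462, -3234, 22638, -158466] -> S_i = -66*-7^i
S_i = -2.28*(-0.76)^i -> [-2.28, 1.73, -1.32, 1.0, -0.76]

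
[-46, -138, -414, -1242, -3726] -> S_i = -46*3^i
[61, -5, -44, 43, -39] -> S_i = Random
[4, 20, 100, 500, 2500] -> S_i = 4*5^i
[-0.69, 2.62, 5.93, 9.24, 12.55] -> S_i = -0.69 + 3.31*i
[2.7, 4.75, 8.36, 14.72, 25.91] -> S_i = 2.70*1.76^i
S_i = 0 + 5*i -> [0, 5, 10, 15, 20]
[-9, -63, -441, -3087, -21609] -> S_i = -9*7^i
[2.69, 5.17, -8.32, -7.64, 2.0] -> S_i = Random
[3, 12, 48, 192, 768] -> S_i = 3*4^i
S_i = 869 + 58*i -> [869, 927, 985, 1043, 1101]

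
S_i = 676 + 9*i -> [676, 685, 694, 703, 712]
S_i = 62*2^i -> [62, 124, 248, 496, 992]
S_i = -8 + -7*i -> [-8, -15, -22, -29, -36]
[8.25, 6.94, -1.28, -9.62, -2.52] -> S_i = Random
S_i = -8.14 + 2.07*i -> [-8.14, -6.07, -4.0, -1.93, 0.14]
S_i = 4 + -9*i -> [4, -5, -14, -23, -32]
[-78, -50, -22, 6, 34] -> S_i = -78 + 28*i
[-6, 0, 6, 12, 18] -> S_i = -6 + 6*i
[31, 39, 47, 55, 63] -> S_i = 31 + 8*i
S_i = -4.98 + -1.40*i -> [-4.98, -6.38, -7.78, -9.18, -10.58]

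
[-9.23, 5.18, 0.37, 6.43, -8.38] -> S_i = Random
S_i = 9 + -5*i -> [9, 4, -1, -6, -11]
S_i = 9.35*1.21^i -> [9.35, 11.31, 13.69, 16.56, 20.04]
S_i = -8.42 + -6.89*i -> [-8.42, -15.31, -22.2, -29.09, -35.98]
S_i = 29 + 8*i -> [29, 37, 45, 53, 61]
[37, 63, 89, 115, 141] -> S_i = 37 + 26*i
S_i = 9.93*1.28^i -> [9.93, 12.71, 16.27, 20.82, 26.66]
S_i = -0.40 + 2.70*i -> [-0.4, 2.3, 5.0, 7.7, 10.4]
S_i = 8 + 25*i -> [8, 33, 58, 83, 108]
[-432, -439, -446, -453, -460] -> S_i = -432 + -7*i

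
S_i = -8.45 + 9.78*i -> [-8.45, 1.33, 11.11, 20.89, 30.67]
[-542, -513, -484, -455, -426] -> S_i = -542 + 29*i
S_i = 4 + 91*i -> [4, 95, 186, 277, 368]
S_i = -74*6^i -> [-74, -444, -2664, -15984, -95904]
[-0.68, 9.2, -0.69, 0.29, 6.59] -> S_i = Random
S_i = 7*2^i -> [7, 14, 28, 56, 112]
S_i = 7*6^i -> [7, 42, 252, 1512, 9072]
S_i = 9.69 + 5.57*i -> [9.69, 15.26, 20.83, 26.4, 31.97]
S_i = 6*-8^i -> [6, -48, 384, -3072, 24576]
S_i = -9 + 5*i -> [-9, -4, 1, 6, 11]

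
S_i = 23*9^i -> [23, 207, 1863, 16767, 150903]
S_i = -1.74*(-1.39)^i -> [-1.74, 2.42, -3.36, 4.67, -6.5]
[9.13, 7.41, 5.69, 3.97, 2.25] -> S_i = 9.13 + -1.72*i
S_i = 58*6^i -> [58, 348, 2088, 12528, 75168]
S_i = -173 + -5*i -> [-173, -178, -183, -188, -193]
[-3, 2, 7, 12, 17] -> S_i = -3 + 5*i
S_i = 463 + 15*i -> [463, 478, 493, 508, 523]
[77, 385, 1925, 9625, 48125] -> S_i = 77*5^i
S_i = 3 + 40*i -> [3, 43, 83, 123, 163]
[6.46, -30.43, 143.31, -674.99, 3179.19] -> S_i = 6.46*(-4.71)^i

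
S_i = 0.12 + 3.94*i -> [0.12, 4.06, 8.0, 11.94, 15.88]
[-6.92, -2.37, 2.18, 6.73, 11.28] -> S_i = -6.92 + 4.55*i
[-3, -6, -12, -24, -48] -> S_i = -3*2^i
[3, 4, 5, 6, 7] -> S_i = 3 + 1*i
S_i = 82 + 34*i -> [82, 116, 150, 184, 218]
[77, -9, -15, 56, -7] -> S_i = Random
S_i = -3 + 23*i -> [-3, 20, 43, 66, 89]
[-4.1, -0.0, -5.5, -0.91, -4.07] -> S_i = Random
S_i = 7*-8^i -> [7, -56, 448, -3584, 28672]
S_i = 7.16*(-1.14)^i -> [7.16, -8.16, 9.31, -10.61, 12.09]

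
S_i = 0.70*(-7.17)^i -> [0.7, -5.02, 35.99, -258.02, 1850.01]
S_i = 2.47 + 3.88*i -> [2.47, 6.35, 10.23, 14.11, 17.99]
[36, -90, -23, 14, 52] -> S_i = Random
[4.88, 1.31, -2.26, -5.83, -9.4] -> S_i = 4.88 + -3.57*i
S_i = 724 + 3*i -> [724, 727, 730, 733, 736]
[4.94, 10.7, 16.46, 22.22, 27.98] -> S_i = 4.94 + 5.76*i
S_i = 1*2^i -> [1, 2, 4, 8, 16]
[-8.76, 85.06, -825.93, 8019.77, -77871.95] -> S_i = -8.76*(-9.71)^i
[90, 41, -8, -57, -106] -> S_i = 90 + -49*i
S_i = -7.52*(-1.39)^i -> [-7.52, 10.45, -14.53, 20.2, -28.07]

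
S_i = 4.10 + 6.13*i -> [4.1, 10.23, 16.36, 22.49, 28.62]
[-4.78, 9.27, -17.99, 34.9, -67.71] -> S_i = -4.78*(-1.94)^i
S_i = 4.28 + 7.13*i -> [4.28, 11.41, 18.54, 25.67, 32.8]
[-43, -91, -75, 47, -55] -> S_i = Random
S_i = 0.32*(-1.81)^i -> [0.32, -0.58, 1.05, -1.9, 3.43]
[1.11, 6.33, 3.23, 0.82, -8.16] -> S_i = Random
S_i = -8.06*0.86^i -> [-8.06, -6.93, -5.96, -5.13, -4.41]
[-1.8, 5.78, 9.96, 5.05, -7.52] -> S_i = Random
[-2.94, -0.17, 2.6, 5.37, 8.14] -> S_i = -2.94 + 2.77*i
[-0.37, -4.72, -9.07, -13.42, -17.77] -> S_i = -0.37 + -4.35*i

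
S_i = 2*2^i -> [2, 4, 8, 16, 32]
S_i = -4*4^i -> [-4, -16, -64, -256, -1024]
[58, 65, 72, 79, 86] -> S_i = 58 + 7*i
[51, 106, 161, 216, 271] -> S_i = 51 + 55*i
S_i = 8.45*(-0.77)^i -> [8.45, -6.51, 5.01, -3.86, 2.97]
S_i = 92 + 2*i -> [92, 94, 96, 98, 100]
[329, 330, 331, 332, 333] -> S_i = 329 + 1*i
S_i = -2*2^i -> [-2, -4, -8, -16, -32]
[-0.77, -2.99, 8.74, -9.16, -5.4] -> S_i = Random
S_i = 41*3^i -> [41, 123, 369, 1107, 3321]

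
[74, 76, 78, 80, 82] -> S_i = 74 + 2*i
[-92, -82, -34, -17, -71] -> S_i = Random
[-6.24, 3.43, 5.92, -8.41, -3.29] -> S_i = Random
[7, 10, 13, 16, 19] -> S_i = 7 + 3*i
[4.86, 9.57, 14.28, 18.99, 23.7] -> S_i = 4.86 + 4.71*i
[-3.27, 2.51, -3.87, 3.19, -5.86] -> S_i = Random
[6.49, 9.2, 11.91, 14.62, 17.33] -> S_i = 6.49 + 2.71*i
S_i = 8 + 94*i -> [8, 102, 196, 290, 384]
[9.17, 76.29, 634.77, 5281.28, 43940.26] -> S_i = 9.17*8.32^i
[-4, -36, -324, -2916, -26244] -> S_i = -4*9^i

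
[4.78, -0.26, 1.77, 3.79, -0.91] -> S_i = Random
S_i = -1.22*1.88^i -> [-1.22, -2.29, -4.31, -8.11, -15.24]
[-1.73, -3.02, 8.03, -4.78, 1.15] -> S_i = Random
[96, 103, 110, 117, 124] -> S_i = 96 + 7*i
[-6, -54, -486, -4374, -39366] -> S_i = -6*9^i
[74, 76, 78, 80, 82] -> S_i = 74 + 2*i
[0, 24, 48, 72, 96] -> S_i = 0 + 24*i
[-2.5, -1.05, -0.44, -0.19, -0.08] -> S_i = -2.50*0.42^i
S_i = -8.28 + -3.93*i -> [-8.28, -12.21, -16.14, -20.07, -24.0]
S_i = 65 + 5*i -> [65, 70, 75, 80, 85]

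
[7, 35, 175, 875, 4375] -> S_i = 7*5^i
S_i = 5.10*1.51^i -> [5.1, 7.7, 11.63, 17.56, 26.51]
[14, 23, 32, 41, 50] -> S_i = 14 + 9*i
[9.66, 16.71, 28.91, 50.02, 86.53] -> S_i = 9.66*1.73^i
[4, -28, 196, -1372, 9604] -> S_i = 4*-7^i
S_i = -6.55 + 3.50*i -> [-6.55, -3.05, 0.45, 3.95, 7.45]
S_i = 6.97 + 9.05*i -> [6.97, 16.02, 25.07, 34.12, 43.17]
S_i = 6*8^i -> [6, 48, 384, 3072, 24576]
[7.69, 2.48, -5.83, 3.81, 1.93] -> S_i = Random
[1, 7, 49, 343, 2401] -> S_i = 1*7^i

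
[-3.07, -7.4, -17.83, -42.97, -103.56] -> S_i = -3.07*2.41^i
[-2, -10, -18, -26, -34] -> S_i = -2 + -8*i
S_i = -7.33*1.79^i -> [-7.33, -13.12, -23.49, -42.04, -75.25]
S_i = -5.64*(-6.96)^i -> [-5.64, 39.25, -273.21, 1901.55, -13234.76]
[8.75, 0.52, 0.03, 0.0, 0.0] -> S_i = 8.75*0.06^i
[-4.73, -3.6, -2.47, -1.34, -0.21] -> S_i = -4.73 + 1.13*i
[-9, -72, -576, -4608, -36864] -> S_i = -9*8^i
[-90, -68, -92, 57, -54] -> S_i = Random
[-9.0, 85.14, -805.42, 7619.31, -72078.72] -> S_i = -9.00*(-9.46)^i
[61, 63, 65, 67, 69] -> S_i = 61 + 2*i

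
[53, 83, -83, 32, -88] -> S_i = Random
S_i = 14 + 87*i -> [14, 101, 188, 275, 362]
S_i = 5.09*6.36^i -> [5.09, 32.37, 205.89, 1309.45, 8328.11]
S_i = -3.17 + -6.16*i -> [-3.17, -9.33, -15.49, -21.65, -27.81]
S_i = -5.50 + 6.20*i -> [-5.5, 0.7, 6.9, 13.1, 19.3]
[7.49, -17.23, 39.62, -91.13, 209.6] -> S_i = 7.49*(-2.30)^i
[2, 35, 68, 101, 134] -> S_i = 2 + 33*i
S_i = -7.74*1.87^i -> [-7.74, -14.47, -27.07, -50.61, -94.65]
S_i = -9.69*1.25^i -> [-9.69, -12.11, -15.14, -18.93, -23.66]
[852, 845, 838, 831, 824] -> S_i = 852 + -7*i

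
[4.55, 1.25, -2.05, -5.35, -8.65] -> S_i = 4.55 + -3.30*i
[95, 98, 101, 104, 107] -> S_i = 95 + 3*i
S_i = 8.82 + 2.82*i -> [8.82, 11.64, 14.46, 17.28, 20.1]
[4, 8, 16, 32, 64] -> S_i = 4*2^i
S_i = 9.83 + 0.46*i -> [9.83, 10.29, 10.75, 11.21, 11.67]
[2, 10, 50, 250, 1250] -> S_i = 2*5^i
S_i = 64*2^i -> [64, 128, 256, 512, 1024]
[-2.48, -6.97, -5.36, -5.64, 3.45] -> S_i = Random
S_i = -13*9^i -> [-13, -117, -1053, -9477, -85293]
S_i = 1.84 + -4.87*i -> [1.84, -3.03, -7.9, -12.77, -17.64]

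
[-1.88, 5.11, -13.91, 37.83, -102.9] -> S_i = -1.88*(-2.72)^i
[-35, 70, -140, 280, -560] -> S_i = -35*-2^i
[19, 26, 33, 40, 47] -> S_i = 19 + 7*i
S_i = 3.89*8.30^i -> [3.89, 32.29, 267.98, 2224.25, 18461.29]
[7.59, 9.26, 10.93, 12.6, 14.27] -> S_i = 7.59 + 1.67*i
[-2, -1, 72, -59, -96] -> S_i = Random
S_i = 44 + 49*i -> [44, 93, 142, 191, 240]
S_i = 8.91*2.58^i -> [8.91, 22.99, 59.31, 153.02, 394.78]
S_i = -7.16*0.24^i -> [-7.16, -1.72, -0.41, -0.1, -0.02]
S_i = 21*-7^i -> [21, -147, 1029, -7203, 50421]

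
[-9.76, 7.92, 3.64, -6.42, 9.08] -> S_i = Random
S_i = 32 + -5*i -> [32, 27, 22, 17, 12]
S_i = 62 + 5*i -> [62, 67, 72, 77, 82]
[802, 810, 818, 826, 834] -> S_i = 802 + 8*i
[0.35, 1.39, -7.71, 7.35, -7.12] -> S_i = Random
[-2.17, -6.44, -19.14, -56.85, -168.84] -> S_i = -2.17*2.97^i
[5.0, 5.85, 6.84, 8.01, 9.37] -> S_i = 5.00*1.17^i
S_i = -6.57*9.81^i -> [-6.57, -64.45, -632.27, -6202.58, -60847.31]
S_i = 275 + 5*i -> [275, 280, 285, 290, 295]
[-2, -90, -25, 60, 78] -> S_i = Random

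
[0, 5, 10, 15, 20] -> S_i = 0 + 5*i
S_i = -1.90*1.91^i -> [-1.9, -3.63, -6.93, -13.24, -25.29]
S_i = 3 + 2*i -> [3, 5, 7, 9, 11]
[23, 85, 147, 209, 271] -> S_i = 23 + 62*i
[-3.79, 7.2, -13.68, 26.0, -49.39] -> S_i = -3.79*(-1.90)^i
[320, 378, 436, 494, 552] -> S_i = 320 + 58*i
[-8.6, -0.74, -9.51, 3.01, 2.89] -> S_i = Random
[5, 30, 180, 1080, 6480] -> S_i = 5*6^i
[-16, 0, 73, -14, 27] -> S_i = Random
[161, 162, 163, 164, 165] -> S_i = 161 + 1*i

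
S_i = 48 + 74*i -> [48, 122, 196, 270, 344]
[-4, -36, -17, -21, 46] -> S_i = Random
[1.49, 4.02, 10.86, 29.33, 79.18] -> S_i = 1.49*2.70^i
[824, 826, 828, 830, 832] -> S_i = 824 + 2*i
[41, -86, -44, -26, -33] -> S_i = Random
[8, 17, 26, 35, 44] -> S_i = 8 + 9*i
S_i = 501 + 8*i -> [501, 509, 517, 525, 533]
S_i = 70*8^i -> [70, 560, 4480, 35840, 286720]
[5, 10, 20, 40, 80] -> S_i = 5*2^i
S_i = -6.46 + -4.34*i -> [-6.46, -10.8, -15.14, -19.48, -23.82]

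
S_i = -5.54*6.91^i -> [-5.54, -38.28, -264.52, -1827.86, -12630.54]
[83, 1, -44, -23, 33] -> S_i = Random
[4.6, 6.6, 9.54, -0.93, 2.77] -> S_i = Random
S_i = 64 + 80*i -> [64, 144, 224, 304, 384]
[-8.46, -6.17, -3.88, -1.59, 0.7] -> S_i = -8.46 + 2.29*i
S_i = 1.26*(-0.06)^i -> [1.26, -0.08, 0.0, -0.0, 0.0]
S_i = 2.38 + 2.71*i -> [2.38, 5.09, 7.8, 10.51, 13.22]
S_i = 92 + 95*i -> [92, 187, 282, 377, 472]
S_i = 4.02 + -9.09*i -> [4.02, -5.07, -14.16, -23.25, -32.34]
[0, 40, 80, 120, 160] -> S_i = 0 + 40*i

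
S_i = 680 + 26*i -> [680, 706, 732, 758, 784]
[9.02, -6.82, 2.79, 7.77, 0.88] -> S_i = Random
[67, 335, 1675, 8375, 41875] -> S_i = 67*5^i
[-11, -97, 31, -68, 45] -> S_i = Random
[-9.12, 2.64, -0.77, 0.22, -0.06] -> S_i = -9.12*(-0.29)^i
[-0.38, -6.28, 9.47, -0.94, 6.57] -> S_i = Random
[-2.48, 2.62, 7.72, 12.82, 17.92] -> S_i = -2.48 + 5.10*i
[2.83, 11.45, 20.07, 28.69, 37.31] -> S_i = 2.83 + 8.62*i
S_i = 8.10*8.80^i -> [8.1, 71.28, 627.26, 5519.92, 48575.32]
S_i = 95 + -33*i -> [95, 62, 29, -4, -37]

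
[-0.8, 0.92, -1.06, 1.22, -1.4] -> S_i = -0.80*(-1.15)^i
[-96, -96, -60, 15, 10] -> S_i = Random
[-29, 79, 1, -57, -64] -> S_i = Random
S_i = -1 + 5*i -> [-1, 4, 9, 14, 19]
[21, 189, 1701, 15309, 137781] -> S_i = 21*9^i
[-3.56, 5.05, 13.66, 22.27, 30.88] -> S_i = -3.56 + 8.61*i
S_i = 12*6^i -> [12, 72, 432, 2592, 15552]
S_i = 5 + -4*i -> [5, 1, -3, -7, -11]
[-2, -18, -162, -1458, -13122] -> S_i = -2*9^i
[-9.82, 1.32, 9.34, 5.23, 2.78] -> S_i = Random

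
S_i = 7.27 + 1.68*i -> [7.27, 8.95, 10.63, 12.31, 13.99]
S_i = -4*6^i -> [-4, -24, -144, -864, -5184]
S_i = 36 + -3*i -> [36, 33, 30, 27, 24]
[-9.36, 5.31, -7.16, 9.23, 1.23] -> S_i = Random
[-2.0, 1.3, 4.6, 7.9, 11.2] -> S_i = -2.00 + 3.30*i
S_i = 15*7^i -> [15, 105, 735, 5145, 36015]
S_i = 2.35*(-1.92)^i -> [2.35, -4.51, 8.66, -16.63, 31.94]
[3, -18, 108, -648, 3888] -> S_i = 3*-6^i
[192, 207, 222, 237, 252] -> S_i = 192 + 15*i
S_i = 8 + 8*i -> [8, 16, 24, 32, 40]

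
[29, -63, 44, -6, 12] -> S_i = Random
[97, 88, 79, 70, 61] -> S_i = 97 + -9*i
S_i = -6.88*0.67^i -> [-6.88, -4.61, -3.09, -2.07, -1.39]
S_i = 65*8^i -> [65, 520, 4160, 33280, 266240]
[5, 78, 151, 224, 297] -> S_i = 5 + 73*i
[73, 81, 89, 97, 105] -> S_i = 73 + 8*i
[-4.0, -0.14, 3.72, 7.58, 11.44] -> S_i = -4.00 + 3.86*i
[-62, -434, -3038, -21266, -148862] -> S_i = -62*7^i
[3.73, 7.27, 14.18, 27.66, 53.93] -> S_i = 3.73*1.95^i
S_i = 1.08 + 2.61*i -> [1.08, 3.69, 6.3, 8.91, 11.52]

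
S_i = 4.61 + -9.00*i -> [4.61, -4.39, -13.39, -22.39, -31.39]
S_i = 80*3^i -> [80, 240, 720, 2160, 6480]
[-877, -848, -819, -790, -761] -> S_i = -877 + 29*i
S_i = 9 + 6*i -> [9, 15, 21, 27, 33]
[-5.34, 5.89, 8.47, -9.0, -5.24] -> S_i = Random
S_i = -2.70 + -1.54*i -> [-2.7, -4.24, -5.78, -7.32, -8.86]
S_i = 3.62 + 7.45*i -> [3.62, 11.07, 18.52, 25.97, 33.42]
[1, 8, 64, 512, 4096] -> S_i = 1*8^i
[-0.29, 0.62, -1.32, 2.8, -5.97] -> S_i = -0.29*(-2.13)^i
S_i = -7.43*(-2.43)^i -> [-7.43, 18.05, -43.87, 106.61, -259.07]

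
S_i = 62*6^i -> [62, 372, 2232, 13392, 80352]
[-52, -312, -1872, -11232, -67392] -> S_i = -52*6^i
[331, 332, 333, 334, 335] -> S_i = 331 + 1*i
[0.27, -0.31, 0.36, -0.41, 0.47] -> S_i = 0.27*(-1.15)^i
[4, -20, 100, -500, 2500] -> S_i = 4*-5^i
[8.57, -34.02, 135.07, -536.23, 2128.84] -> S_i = 8.57*(-3.97)^i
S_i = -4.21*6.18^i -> [-4.21, -26.02, -160.79, -993.68, -6140.96]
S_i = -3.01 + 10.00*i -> [-3.01, 6.99, 16.99, 26.99, 36.99]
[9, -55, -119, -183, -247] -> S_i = 9 + -64*i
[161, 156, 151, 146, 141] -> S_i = 161 + -5*i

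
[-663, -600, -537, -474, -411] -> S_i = -663 + 63*i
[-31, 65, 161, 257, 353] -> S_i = -31 + 96*i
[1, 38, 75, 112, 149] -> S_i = 1 + 37*i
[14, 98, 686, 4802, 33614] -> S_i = 14*7^i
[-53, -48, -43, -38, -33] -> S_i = -53 + 5*i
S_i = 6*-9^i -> [6, -54, 486, -4374, 39366]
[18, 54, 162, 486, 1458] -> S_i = 18*3^i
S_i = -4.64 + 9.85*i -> [-4.64, 5.21, 15.06, 24.91, 34.76]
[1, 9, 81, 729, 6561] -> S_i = 1*9^i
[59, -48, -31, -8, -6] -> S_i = Random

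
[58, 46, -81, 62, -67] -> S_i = Random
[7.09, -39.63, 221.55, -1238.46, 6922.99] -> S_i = 7.09*(-5.59)^i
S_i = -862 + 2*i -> [-862, -860, -858, -856, -854]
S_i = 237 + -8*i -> [237, 229, 221, 213, 205]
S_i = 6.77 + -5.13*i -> [6.77, 1.64, -3.49, -8.62, -13.75]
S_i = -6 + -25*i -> [-6, -31, -56, -81, -106]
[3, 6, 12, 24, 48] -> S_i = 3*2^i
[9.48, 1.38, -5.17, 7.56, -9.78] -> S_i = Random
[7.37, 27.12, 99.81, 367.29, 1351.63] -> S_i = 7.37*3.68^i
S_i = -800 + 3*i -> [-800, -797, -794, -791, -788]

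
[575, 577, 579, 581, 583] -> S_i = 575 + 2*i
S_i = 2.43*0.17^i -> [2.43, 0.41, 0.07, 0.01, 0.0]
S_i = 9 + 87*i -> [9, 96, 183, 270, 357]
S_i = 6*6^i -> [6, 36, 216, 1296, 7776]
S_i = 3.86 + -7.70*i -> [3.86, -3.84, -11.54, -19.24, -26.94]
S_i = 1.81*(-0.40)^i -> [1.81, -0.72, 0.29, -0.12, 0.05]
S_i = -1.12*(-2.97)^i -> [-1.12, 3.33, -9.88, 29.34, -87.15]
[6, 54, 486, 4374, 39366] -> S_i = 6*9^i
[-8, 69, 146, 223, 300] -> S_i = -8 + 77*i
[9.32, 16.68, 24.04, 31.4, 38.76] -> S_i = 9.32 + 7.36*i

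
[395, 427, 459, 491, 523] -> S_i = 395 + 32*i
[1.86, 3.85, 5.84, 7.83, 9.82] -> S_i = 1.86 + 1.99*i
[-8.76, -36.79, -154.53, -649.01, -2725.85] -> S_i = -8.76*4.20^i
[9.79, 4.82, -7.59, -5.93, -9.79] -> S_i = Random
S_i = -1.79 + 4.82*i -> [-1.79, 3.03, 7.85, 12.67, 17.49]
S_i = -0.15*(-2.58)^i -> [-0.15, 0.39, -1.0, 2.58, -6.65]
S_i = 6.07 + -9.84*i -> [6.07, -3.77, -13.61, -23.45, -33.29]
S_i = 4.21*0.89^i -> [4.21, 3.75, 3.33, 2.97, 2.64]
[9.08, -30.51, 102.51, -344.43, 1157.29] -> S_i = 9.08*(-3.36)^i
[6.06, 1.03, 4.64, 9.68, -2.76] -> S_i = Random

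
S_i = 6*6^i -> [6, 36, 216, 1296, 7776]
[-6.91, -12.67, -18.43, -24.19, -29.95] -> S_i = -6.91 + -5.76*i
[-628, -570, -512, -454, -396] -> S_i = -628 + 58*i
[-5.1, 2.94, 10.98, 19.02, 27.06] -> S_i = -5.10 + 8.04*i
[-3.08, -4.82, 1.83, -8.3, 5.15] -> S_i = Random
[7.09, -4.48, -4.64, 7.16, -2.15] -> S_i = Random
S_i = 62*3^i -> [62, 186, 558, 1674, 5022]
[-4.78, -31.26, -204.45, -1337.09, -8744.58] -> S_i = -4.78*6.54^i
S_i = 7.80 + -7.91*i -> [7.8, -0.11, -8.02, -15.93, -23.84]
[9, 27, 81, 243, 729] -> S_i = 9*3^i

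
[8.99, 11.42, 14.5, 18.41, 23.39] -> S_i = 8.99*1.27^i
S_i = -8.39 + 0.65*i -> [-8.39, -7.74, -7.09, -6.44, -5.79]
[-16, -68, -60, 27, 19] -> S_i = Random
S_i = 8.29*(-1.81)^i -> [8.29, -15.0, 27.16, -49.16, 88.98]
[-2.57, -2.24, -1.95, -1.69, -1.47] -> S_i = -2.57*0.87^i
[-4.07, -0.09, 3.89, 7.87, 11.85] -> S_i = -4.07 + 3.98*i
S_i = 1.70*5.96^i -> [1.7, 10.13, 60.39, 359.9, 2145.03]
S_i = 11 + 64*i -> [11, 75, 139, 203, 267]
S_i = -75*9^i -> [-75, -675, -6075, -54675, -492075]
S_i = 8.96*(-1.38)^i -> [8.96, -12.36, 17.06, -23.55, 32.5]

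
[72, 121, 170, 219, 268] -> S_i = 72 + 49*i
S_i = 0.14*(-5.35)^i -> [0.14, -0.75, 4.01, -21.44, 114.69]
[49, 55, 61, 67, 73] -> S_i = 49 + 6*i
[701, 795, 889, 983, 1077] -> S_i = 701 + 94*i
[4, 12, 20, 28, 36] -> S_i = 4 + 8*i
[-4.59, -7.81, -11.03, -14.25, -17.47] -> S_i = -4.59 + -3.22*i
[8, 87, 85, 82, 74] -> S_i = Random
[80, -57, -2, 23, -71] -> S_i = Random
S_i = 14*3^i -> [14, 42, 126, 378, 1134]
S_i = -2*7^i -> [-2, -14, -98, -686, -4802]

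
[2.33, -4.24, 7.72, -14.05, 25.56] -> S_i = 2.33*(-1.82)^i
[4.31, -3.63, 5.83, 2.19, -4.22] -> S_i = Random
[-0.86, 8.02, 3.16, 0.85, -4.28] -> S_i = Random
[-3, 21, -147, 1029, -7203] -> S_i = -3*-7^i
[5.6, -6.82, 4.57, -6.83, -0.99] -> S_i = Random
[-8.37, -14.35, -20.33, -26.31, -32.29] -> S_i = -8.37 + -5.98*i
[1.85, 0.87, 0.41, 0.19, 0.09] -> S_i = 1.85*0.47^i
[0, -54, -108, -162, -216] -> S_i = 0 + -54*i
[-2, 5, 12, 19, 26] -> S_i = -2 + 7*i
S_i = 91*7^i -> [91, 637, 4459, 31213, 218491]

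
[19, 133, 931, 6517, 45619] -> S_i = 19*7^i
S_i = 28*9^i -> [28, 252, 2268, 20412, 183708]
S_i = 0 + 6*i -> [0, 6, 12, 18, 24]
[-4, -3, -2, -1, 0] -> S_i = -4 + 1*i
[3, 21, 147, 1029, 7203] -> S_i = 3*7^i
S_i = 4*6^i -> [4, 24, 144, 864, 5184]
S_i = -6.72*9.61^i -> [-6.72, -64.58, -620.61, -5964.02, -57314.28]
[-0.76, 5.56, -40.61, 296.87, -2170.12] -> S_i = -0.76*(-7.31)^i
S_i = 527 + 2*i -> [527, 529, 531, 533, 535]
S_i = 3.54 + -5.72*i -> [3.54, -2.18, -7.9, -13.62, -19.34]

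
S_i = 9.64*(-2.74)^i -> [9.64, -26.41, 72.37, -198.3, 543.35]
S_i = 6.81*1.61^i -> [6.81, 10.96, 17.65, 28.42, 45.76]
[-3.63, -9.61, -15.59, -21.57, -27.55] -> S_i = -3.63 + -5.98*i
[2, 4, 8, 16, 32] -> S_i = 2*2^i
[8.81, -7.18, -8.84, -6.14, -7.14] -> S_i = Random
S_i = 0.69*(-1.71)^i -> [0.69, -1.18, 2.02, -3.45, 5.9]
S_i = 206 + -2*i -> [206, 204, 202, 200, 198]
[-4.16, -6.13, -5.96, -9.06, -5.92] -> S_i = Random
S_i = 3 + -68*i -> [3, -65, -133, -201, -269]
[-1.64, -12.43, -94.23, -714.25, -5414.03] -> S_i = -1.64*7.58^i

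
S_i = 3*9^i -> [3, 27, 243, 2187, 19683]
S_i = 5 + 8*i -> [5, 13, 21, 29, 37]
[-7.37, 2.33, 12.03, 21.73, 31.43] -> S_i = -7.37 + 9.70*i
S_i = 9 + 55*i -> [9, 64, 119, 174, 229]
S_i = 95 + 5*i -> [95, 100, 105, 110, 115]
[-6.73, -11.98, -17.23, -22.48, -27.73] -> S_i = -6.73 + -5.25*i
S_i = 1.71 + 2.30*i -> [1.71, 4.01, 6.31, 8.61, 10.91]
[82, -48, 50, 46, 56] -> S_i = Random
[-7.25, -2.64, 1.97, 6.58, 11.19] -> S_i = -7.25 + 4.61*i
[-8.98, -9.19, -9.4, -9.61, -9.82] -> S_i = -8.98 + -0.21*i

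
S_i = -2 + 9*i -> [-2, 7, 16, 25, 34]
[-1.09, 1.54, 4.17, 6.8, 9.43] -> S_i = -1.09 + 2.63*i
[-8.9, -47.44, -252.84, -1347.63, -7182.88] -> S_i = -8.90*5.33^i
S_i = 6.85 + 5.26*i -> [6.85, 12.11, 17.37, 22.63, 27.89]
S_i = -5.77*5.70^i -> [-5.77, -32.89, -187.47, -1068.56, -6090.81]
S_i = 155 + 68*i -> [155, 223, 291, 359, 427]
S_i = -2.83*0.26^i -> [-2.83, -0.74, -0.19, -0.05, -0.01]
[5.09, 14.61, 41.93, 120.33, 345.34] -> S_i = 5.09*2.87^i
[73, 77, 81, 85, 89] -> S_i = 73 + 4*i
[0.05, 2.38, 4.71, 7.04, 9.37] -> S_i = 0.05 + 2.33*i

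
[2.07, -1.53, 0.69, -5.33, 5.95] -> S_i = Random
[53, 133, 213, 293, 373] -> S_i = 53 + 80*i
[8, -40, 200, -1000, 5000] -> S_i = 8*-5^i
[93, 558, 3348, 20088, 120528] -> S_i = 93*6^i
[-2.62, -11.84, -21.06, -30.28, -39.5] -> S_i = -2.62 + -9.22*i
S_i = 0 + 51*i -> [0, 51, 102, 153, 204]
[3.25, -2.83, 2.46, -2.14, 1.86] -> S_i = 3.25*(-0.87)^i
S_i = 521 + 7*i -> [521, 528, 535, 542, 549]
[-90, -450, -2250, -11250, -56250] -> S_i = -90*5^i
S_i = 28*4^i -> [28, 112, 448, 1792, 7168]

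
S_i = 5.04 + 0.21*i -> [5.04, 5.25, 5.46, 5.67, 5.88]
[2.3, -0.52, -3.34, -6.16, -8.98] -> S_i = 2.30 + -2.82*i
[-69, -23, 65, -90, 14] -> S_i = Random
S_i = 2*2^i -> [2, 4, 8, 16, 32]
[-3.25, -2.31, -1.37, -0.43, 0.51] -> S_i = -3.25 + 0.94*i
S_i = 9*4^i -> [9, 36, 144, 576, 2304]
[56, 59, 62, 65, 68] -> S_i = 56 + 3*i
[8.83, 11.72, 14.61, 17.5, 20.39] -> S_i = 8.83 + 2.89*i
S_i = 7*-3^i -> [7, -21, 63, -189, 567]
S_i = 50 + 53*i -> [50, 103, 156, 209, 262]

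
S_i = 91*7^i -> [91, 637, 4459, 31213, 218491]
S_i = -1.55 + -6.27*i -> [-1.55, -7.82, -14.09, -20.36, -26.63]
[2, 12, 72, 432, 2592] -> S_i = 2*6^i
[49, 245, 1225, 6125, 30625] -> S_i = 49*5^i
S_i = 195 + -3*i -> [195, 192, 189, 186, 183]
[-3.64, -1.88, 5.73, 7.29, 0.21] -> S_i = Random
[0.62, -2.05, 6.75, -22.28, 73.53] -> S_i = 0.62*(-3.30)^i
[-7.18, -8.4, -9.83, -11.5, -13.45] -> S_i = -7.18*1.17^i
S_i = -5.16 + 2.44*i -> [-5.16, -2.72, -0.28, 2.16, 4.6]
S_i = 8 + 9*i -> [8, 17, 26, 35, 44]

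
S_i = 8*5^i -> [8, 40, 200, 1000, 5000]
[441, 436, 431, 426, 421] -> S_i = 441 + -5*i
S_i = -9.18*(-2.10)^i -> [-9.18, 19.28, -40.48, 85.02, -178.53]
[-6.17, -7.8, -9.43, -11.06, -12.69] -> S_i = -6.17 + -1.63*i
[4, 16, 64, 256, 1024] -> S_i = 4*4^i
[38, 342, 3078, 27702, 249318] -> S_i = 38*9^i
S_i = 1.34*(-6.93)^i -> [1.34, -9.29, 64.35, -445.97, 3090.56]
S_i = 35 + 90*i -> [35, 125, 215, 305, 395]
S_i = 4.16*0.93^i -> [4.16, 3.87, 3.6, 3.35, 3.11]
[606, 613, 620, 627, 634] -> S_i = 606 + 7*i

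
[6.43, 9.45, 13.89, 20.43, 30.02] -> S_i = 6.43*1.47^i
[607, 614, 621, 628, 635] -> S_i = 607 + 7*i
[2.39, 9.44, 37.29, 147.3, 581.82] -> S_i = 2.39*3.95^i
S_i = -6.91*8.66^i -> [-6.91, -59.84, -518.22, -4487.78, -38864.19]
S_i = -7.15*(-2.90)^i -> [-7.15, 20.74, -60.13, 174.38, -505.71]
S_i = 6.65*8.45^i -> [6.65, 56.19, 474.83, 4012.28, 33903.81]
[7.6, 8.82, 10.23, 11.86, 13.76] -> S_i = 7.60*1.16^i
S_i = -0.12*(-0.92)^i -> [-0.12, 0.11, -0.1, 0.09, -0.09]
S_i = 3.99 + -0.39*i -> [3.99, 3.6, 3.21, 2.82, 2.43]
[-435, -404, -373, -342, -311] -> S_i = -435 + 31*i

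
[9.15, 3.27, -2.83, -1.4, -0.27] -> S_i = Random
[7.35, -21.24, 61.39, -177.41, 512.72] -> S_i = 7.35*(-2.89)^i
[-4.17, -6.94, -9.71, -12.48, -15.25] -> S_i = -4.17 + -2.77*i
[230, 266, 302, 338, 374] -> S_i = 230 + 36*i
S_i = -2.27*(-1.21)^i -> [-2.27, 2.75, -3.32, 4.02, -4.87]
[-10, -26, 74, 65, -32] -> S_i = Random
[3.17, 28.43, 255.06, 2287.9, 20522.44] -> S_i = 3.17*8.97^i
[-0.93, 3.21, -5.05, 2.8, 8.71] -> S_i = Random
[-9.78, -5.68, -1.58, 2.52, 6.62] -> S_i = -9.78 + 4.10*i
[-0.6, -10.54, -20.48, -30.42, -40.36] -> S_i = -0.60 + -9.94*i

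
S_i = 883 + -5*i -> [883, 878, 873, 868, 863]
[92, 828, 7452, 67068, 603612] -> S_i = 92*9^i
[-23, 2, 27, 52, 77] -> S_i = -23 + 25*i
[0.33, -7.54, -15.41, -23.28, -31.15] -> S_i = 0.33 + -7.87*i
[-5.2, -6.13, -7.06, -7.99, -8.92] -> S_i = -5.20 + -0.93*i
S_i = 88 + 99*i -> [88, 187, 286, 385, 484]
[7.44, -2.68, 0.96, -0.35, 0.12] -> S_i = 7.44*(-0.36)^i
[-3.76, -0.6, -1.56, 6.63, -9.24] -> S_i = Random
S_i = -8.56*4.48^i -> [-8.56, -38.35, -171.8, -769.68, -3448.15]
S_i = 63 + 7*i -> [63, 70, 77, 84, 91]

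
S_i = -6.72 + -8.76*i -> [-6.72, -15.48, -24.24, -33.0, -41.76]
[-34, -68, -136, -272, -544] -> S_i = -34*2^i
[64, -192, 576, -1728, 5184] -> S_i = 64*-3^i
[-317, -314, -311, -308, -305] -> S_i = -317 + 3*i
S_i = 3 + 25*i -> [3, 28, 53, 78, 103]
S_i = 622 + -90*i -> [622, 532, 442, 352, 262]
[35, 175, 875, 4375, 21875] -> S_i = 35*5^i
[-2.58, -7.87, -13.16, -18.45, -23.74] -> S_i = -2.58 + -5.29*i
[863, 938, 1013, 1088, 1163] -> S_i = 863 + 75*i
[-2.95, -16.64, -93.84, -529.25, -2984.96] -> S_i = -2.95*5.64^i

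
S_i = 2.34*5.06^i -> [2.34, 11.84, 59.91, 303.16, 1533.97]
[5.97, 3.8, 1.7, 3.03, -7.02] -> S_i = Random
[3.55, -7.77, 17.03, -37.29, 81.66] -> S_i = 3.55*(-2.19)^i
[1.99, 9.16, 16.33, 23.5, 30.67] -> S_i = 1.99 + 7.17*i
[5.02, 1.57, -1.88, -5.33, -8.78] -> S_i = 5.02 + -3.45*i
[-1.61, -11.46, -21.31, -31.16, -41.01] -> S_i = -1.61 + -9.85*i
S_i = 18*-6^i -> [18, -108, 648, -3888, 23328]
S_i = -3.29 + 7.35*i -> [-3.29, 4.06, 11.41, 18.76, 26.11]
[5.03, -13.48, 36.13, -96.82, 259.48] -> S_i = 5.03*(-2.68)^i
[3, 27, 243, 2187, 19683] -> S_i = 3*9^i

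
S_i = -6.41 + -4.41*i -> [-6.41, -10.82, -15.23, -19.64, -24.05]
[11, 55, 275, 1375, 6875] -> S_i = 11*5^i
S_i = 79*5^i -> [79, 395, 1975, 9875, 49375]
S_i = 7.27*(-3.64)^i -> [7.27, -26.46, 96.32, -350.62, 1276.26]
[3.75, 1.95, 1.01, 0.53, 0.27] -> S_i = 3.75*0.52^i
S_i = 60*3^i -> [60, 180, 540, 1620, 4860]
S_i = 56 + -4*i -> [56, 52, 48, 44, 40]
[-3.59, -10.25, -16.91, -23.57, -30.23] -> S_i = -3.59 + -6.66*i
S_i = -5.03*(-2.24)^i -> [-5.03, 11.27, -25.24, 56.53, -126.64]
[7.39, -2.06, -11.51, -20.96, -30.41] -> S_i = 7.39 + -9.45*i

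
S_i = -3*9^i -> [-3, -27, -243, -2187, -19683]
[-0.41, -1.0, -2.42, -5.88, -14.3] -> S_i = -0.41*2.43^i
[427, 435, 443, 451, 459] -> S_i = 427 + 8*i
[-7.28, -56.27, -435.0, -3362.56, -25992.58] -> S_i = -7.28*7.73^i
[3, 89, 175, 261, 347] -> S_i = 3 + 86*i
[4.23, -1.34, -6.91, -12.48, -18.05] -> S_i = 4.23 + -5.57*i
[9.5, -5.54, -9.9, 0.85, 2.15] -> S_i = Random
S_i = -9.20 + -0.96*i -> [-9.2, -10.16, -11.12, -12.08, -13.04]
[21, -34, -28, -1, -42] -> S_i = Random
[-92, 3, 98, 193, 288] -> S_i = -92 + 95*i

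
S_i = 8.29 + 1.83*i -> [8.29, 10.12, 11.95, 13.78, 15.61]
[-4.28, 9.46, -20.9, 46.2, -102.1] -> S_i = -4.28*(-2.21)^i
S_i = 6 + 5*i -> [6, 11, 16, 21, 26]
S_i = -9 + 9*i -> [-9, 0, 9, 18, 27]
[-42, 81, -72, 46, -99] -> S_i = Random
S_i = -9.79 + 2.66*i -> [-9.79, -7.13, -4.47, -1.81, 0.85]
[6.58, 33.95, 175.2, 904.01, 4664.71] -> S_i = 6.58*5.16^i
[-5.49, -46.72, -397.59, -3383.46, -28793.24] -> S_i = -5.49*8.51^i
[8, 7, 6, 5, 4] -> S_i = 8 + -1*i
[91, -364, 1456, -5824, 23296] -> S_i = 91*-4^i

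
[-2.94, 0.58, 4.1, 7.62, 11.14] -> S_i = -2.94 + 3.52*i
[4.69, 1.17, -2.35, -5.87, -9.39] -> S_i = 4.69 + -3.52*i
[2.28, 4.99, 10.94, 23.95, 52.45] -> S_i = 2.28*2.19^i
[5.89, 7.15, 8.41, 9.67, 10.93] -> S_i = 5.89 + 1.26*i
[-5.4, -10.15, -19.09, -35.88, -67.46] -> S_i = -5.40*1.88^i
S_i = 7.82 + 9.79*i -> [7.82, 17.61, 27.4, 37.19, 46.98]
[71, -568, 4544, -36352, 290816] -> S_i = 71*-8^i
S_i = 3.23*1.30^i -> [3.23, 4.2, 5.46, 7.1, 9.23]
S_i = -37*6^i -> [-37, -222, -1332, -7992, -47952]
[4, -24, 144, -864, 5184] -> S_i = 4*-6^i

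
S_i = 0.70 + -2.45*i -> [0.7, -1.75, -4.2, -6.65, -9.1]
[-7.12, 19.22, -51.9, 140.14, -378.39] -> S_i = -7.12*(-2.70)^i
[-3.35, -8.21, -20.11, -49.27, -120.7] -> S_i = -3.35*2.45^i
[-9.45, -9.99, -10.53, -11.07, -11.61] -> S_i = -9.45 + -0.54*i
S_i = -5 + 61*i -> [-5, 56, 117, 178, 239]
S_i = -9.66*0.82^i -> [-9.66, -7.92, -6.5, -5.33, -4.37]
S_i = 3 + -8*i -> [3, -5, -13, -21, -29]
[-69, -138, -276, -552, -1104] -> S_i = -69*2^i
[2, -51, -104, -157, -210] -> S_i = 2 + -53*i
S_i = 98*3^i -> [98, 294, 882, 2646, 7938]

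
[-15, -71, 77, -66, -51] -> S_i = Random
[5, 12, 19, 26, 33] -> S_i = 5 + 7*i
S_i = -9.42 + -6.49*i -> [-9.42, -15.91, -22.4, -28.89, -35.38]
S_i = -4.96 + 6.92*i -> [-4.96, 1.96, 8.88, 15.8, 22.72]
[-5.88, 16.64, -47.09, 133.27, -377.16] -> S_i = -5.88*(-2.83)^i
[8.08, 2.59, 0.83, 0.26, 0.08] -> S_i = 8.08*0.32^i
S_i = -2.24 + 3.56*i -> [-2.24, 1.32, 4.88, 8.44, 12.0]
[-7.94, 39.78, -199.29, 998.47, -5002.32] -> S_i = -7.94*(-5.01)^i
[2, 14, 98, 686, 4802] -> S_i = 2*7^i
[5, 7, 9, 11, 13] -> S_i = 5 + 2*i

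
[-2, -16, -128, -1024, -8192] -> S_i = -2*8^i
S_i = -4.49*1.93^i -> [-4.49, -8.67, -16.72, -32.28, -62.3]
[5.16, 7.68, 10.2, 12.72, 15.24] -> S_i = 5.16 + 2.52*i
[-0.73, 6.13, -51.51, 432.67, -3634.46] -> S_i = -0.73*(-8.40)^i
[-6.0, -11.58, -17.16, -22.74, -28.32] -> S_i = -6.00 + -5.58*i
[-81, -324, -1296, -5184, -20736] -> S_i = -81*4^i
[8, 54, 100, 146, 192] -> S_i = 8 + 46*i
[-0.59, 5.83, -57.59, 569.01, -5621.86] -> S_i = -0.59*(-9.88)^i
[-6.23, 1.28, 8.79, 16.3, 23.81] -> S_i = -6.23 + 7.51*i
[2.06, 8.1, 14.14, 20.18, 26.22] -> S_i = 2.06 + 6.04*i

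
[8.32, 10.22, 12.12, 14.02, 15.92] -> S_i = 8.32 + 1.90*i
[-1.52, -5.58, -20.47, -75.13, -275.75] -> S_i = -1.52*3.67^i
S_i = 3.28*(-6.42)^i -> [3.28, -21.06, 135.19, -867.92, 5572.04]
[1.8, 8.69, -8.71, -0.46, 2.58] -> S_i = Random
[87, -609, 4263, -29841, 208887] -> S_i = 87*-7^i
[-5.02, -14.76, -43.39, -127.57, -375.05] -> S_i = -5.02*2.94^i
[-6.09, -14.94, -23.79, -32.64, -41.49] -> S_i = -6.09 + -8.85*i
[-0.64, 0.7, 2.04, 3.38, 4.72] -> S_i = -0.64 + 1.34*i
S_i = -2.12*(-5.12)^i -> [-2.12, 10.85, -55.57, 284.54, -1456.85]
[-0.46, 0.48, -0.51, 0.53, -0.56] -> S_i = -0.46*(-1.05)^i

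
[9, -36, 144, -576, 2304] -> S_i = 9*-4^i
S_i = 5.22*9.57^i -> [5.22, 49.96, 478.07, 4575.16, 43784.28]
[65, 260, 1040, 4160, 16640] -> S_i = 65*4^i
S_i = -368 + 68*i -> [-368, -300, -232, -164, -96]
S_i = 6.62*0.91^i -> [6.62, 6.02, 5.48, 4.99, 4.54]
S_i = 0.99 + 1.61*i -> [0.99, 2.6, 4.21, 5.82, 7.43]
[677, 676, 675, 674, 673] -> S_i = 677 + -1*i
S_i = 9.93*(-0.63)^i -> [9.93, -6.26, 3.94, -2.48, 1.56]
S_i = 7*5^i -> [7, 35, 175, 875, 4375]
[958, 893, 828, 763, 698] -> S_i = 958 + -65*i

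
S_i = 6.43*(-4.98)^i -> [6.43, -32.02, 159.47, -794.14, 3954.83]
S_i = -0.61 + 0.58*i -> [-0.61, -0.03, 0.55, 1.13, 1.71]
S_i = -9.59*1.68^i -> [-9.59, -16.11, -27.07, -45.47, -76.39]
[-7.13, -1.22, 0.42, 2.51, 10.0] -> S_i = Random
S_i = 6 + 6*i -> [6, 12, 18, 24, 30]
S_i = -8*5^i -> [-8, -40, -200, -1000, -5000]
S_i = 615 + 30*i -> [615, 645, 675, 705, 735]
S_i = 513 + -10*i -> [513, 503, 493, 483, 473]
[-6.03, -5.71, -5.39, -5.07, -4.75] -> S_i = -6.03 + 0.32*i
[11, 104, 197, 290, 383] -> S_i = 11 + 93*i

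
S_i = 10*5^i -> [10, 50, 250, 1250, 6250]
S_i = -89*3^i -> [-89, -267, -801, -2403, -7209]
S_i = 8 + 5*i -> [8, 13, 18, 23, 28]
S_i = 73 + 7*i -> [73, 80, 87, 94, 101]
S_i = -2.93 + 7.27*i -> [-2.93, 4.34, 11.61, 18.88, 26.15]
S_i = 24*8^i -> [24, 192, 1536, 12288, 98304]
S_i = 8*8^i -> [8, 64, 512, 4096, 32768]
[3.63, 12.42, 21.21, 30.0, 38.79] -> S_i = 3.63 + 8.79*i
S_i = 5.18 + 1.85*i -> [5.18, 7.03, 8.88, 10.73, 12.58]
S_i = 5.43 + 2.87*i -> [5.43, 8.3, 11.17, 14.04, 16.91]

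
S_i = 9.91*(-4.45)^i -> [9.91, -44.1, 196.24, -873.28, 3886.1]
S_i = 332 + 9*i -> [332, 341, 350, 359, 368]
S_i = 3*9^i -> [3, 27, 243, 2187, 19683]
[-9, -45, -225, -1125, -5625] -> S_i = -9*5^i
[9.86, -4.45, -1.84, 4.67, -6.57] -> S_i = Random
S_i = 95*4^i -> [95, 380, 1520, 6080, 24320]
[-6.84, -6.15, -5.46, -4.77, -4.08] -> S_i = -6.84 + 0.69*i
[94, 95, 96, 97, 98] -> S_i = 94 + 1*i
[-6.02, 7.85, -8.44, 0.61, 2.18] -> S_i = Random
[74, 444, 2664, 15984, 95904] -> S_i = 74*6^i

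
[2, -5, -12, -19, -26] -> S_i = 2 + -7*i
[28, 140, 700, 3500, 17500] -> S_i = 28*5^i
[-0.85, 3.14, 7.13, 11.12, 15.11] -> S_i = -0.85 + 3.99*i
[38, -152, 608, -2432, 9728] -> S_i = 38*-4^i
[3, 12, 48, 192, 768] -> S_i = 3*4^i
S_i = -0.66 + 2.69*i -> [-0.66, 2.03, 4.72, 7.41, 10.1]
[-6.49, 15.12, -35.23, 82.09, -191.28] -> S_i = -6.49*(-2.33)^i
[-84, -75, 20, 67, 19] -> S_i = Random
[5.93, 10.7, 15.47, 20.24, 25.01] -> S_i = 5.93 + 4.77*i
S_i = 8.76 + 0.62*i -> [8.76, 9.38, 10.0, 10.62, 11.24]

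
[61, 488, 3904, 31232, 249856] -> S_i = 61*8^i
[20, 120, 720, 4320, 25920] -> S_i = 20*6^i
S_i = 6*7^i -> [6, 42, 294, 2058, 14406]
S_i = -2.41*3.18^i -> [-2.41, -7.66, -24.37, -77.5, -246.45]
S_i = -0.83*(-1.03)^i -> [-0.83, 0.85, -0.88, 0.91, -0.93]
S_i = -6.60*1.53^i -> [-6.6, -10.1, -15.45, -23.64, -36.17]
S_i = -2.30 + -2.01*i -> [-2.3, -4.31, -6.32, -8.33, -10.34]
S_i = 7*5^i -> [7, 35, 175, 875, 4375]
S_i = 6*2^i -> [6, 12, 24, 48, 96]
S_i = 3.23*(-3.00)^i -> [3.23, -9.69, 29.07, -87.21, 261.63]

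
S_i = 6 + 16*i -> [6, 22, 38, 54, 70]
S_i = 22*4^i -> [22, 88, 352, 1408, 5632]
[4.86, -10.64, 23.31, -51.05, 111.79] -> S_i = 4.86*(-2.19)^i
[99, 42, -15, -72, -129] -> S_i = 99 + -57*i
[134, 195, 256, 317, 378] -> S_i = 134 + 61*i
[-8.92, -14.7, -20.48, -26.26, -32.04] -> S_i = -8.92 + -5.78*i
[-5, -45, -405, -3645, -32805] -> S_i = -5*9^i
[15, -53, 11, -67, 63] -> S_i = Random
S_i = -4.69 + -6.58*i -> [-4.69, -11.27, -17.85, -24.43, -31.01]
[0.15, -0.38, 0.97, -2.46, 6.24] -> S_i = 0.15*(-2.54)^i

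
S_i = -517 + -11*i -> [-517, -528, -539, -550, -561]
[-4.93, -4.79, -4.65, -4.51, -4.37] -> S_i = -4.93 + 0.14*i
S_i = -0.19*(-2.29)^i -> [-0.19, 0.44, -1.0, 2.28, -5.23]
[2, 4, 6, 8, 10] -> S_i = 2 + 2*i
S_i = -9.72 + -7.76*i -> [-9.72, -17.48, -25.24, -33.0, -40.76]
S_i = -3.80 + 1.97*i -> [-3.8, -1.83, 0.14, 2.11, 4.08]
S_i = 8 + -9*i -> [8, -1, -10, -19, -28]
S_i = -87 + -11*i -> [-87, -98, -109, -120, -131]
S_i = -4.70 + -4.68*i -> [-4.7, -9.38, -14.06, -18.74, -23.42]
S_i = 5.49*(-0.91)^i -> [5.49, -5.0, 4.55, -4.14, 3.76]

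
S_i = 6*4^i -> [6, 24, 96, 384, 1536]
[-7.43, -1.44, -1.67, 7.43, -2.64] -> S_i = Random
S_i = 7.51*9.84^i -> [7.51, 73.9, 727.16, 7155.26, 70407.73]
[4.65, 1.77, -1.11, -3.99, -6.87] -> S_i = 4.65 + -2.88*i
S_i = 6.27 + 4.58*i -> [6.27, 10.85, 15.43, 20.01, 24.59]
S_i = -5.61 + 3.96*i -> [-5.61, -1.65, 2.31, 6.27, 10.23]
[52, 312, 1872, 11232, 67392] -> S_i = 52*6^i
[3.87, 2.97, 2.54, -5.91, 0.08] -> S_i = Random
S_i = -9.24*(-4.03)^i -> [-9.24, 37.24, -150.07, 604.77, -2437.21]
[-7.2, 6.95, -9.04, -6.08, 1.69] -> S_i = Random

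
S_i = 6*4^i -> [6, 24, 96, 384, 1536]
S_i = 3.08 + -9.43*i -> [3.08, -6.35, -15.78, -25.21, -34.64]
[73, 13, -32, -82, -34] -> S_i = Random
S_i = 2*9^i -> [2, 18, 162, 1458, 13122]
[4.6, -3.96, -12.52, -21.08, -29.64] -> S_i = 4.60 + -8.56*i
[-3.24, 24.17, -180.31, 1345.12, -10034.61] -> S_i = -3.24*(-7.46)^i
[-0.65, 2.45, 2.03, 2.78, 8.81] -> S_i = Random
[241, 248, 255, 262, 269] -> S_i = 241 + 7*i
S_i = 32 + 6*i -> [32, 38, 44, 50, 56]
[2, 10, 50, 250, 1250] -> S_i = 2*5^i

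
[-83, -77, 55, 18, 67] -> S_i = Random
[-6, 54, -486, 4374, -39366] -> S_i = -6*-9^i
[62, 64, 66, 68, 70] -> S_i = 62 + 2*i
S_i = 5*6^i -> [5, 30, 180, 1080, 6480]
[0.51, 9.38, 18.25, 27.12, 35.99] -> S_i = 0.51 + 8.87*i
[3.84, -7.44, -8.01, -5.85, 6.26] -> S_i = Random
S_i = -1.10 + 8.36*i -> [-1.1, 7.26, 15.62, 23.98, 32.34]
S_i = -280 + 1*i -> [-280, -279, -278, -277, -276]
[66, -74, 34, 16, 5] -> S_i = Random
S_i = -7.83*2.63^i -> [-7.83, -20.59, -54.16, -142.44, -374.61]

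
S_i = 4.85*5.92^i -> [4.85, 28.71, 169.98, 1006.25, 5957.01]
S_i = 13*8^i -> [13, 104, 832, 6656, 53248]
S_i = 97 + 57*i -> [97, 154, 211, 268, 325]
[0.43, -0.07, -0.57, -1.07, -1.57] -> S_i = 0.43 + -0.50*i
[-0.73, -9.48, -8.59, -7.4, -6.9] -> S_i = Random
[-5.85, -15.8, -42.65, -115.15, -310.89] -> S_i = -5.85*2.70^i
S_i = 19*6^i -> [19, 114, 684, 4104, 24624]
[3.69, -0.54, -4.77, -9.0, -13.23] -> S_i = 3.69 + -4.23*i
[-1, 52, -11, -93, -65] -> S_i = Random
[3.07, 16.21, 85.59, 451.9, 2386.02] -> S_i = 3.07*5.28^i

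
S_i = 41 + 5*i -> [41, 46, 51, 56, 61]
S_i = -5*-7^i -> [-5, 35, -245, 1715, -12005]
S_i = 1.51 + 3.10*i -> [1.51, 4.61, 7.71, 10.81, 13.91]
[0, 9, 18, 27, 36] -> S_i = 0 + 9*i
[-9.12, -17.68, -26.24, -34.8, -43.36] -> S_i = -9.12 + -8.56*i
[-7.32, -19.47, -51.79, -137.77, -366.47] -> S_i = -7.32*2.66^i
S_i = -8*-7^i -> [-8, 56, -392, 2744, -19208]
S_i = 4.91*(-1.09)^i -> [4.91, -5.35, 5.83, -6.36, 6.93]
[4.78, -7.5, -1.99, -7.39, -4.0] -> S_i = Random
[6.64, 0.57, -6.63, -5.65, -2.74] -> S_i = Random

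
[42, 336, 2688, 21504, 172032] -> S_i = 42*8^i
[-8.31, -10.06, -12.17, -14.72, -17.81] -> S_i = -8.31*1.21^i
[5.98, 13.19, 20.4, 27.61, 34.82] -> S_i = 5.98 + 7.21*i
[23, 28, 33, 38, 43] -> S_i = 23 + 5*i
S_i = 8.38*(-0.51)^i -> [8.38, -4.27, 2.18, -1.11, 0.57]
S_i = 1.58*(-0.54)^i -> [1.58, -0.85, 0.46, -0.25, 0.13]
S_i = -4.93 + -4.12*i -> [-4.93, -9.05, -13.17, -17.29, -21.41]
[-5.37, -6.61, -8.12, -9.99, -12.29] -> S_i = -5.37*1.23^i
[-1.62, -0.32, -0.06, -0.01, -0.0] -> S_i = -1.62*0.20^i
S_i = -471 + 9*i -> [-471, -462, -453, -444, -435]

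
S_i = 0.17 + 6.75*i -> [0.17, 6.92, 13.67, 20.42, 27.17]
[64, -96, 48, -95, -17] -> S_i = Random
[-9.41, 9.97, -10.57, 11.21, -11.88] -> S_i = -9.41*(-1.06)^i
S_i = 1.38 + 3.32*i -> [1.38, 4.7, 8.02, 11.34, 14.66]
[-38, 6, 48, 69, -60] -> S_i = Random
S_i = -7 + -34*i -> [-7, -41, -75, -109, -143]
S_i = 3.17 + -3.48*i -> [3.17, -0.31, -3.79, -7.27, -10.75]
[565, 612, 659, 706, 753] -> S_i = 565 + 47*i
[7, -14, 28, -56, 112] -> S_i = 7*-2^i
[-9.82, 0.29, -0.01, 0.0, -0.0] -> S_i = -9.82*(-0.03)^i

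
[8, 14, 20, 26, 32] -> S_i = 8 + 6*i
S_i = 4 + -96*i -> [4, -92, -188, -284, -380]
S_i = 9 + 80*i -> [9, 89, 169, 249, 329]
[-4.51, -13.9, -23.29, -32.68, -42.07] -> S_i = -4.51 + -9.39*i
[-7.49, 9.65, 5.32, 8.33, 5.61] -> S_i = Random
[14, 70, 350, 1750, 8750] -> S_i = 14*5^i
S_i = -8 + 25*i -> [-8, 17, 42, 67, 92]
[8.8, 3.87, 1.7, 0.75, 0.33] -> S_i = 8.80*0.44^i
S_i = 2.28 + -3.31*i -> [2.28, -1.03, -4.34, -7.65, -10.96]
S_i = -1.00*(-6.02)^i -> [-1.0, 6.02, -36.24, 218.17, -1313.37]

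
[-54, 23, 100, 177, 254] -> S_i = -54 + 77*i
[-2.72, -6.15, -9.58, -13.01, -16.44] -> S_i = -2.72 + -3.43*i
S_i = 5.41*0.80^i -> [5.41, 4.33, 3.46, 2.77, 2.22]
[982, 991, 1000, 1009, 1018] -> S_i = 982 + 9*i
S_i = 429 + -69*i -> [429, 360, 291, 222, 153]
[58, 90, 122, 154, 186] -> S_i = 58 + 32*i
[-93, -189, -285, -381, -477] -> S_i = -93 + -96*i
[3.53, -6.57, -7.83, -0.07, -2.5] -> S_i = Random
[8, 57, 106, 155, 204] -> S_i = 8 + 49*i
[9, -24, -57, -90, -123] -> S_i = 9 + -33*i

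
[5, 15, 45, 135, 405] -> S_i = 5*3^i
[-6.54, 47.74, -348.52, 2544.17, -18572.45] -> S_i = -6.54*(-7.30)^i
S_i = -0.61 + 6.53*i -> [-0.61, 5.92, 12.45, 18.98, 25.51]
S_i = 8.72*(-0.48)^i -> [8.72, -4.19, 2.01, -0.96, 0.46]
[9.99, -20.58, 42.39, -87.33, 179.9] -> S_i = 9.99*(-2.06)^i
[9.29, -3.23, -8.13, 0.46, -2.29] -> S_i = Random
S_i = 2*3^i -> [2, 6, 18, 54, 162]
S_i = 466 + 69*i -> [466, 535, 604, 673, 742]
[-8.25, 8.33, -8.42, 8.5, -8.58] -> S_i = -8.25*(-1.01)^i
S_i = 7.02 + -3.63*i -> [7.02, 3.39, -0.24, -3.87, -7.5]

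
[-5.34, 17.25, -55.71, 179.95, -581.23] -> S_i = -5.34*(-3.23)^i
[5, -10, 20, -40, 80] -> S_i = 5*-2^i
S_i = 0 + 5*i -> [0, 5, 10, 15, 20]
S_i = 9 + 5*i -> [9, 14, 19, 24, 29]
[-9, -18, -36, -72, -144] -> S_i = -9*2^i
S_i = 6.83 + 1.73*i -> [6.83, 8.56, 10.29, 12.02, 13.75]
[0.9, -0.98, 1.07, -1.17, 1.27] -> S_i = 0.90*(-1.09)^i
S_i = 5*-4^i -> [5, -20, 80, -320, 1280]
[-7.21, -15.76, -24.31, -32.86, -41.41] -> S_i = -7.21 + -8.55*i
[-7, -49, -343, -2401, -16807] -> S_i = -7*7^i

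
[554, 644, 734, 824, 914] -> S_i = 554 + 90*i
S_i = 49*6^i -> [49, 294, 1764, 10584, 63504]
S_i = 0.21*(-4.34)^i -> [0.21, -0.91, 3.96, -17.17, 74.5]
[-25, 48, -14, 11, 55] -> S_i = Random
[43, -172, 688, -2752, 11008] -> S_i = 43*-4^i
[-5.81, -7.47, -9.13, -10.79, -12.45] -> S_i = -5.81 + -1.66*i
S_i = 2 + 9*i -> [2, 11, 20, 29, 38]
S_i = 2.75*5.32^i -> [2.75, 14.63, 77.83, 414.06, 2202.82]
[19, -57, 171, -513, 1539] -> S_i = 19*-3^i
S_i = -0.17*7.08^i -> [-0.17, -1.2, -8.52, -60.33, -427.15]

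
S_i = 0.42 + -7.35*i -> [0.42, -6.93, -14.28, -21.63, -28.98]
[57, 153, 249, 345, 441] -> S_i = 57 + 96*i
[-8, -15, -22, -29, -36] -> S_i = -8 + -7*i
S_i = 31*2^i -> [31, 62, 124, 248, 496]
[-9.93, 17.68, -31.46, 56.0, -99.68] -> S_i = -9.93*(-1.78)^i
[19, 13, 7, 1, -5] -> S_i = 19 + -6*i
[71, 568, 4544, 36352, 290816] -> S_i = 71*8^i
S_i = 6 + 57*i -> [6, 63, 120, 177, 234]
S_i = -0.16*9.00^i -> [-0.16, -1.44, -12.96, -116.64, -1049.76]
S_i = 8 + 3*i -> [8, 11, 14, 17, 20]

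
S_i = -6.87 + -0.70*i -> [-6.87, -7.57, -8.27, -8.97, -9.67]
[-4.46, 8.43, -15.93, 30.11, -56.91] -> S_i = -4.46*(-1.89)^i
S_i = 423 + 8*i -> [423, 431, 439, 447, 455]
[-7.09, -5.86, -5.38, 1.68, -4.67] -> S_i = Random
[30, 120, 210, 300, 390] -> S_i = 30 + 90*i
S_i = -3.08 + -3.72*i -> [-3.08, -6.8, -10.52, -14.24, -17.96]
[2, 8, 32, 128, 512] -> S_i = 2*4^i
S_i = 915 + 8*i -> [915, 923, 931, 939, 947]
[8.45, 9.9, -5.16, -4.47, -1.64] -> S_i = Random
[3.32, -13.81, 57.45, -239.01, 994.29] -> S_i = 3.32*(-4.16)^i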